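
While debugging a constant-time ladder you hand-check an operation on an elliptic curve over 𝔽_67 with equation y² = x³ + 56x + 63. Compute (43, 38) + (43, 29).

O

The two points share x = 43 and their y-coordinates satisfy 38 + 29 ≡ 0 (mod 67), so they are inverses. Their sum is O.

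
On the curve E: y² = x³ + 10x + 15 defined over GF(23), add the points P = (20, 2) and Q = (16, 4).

(16, 19)

(20, 2) + (16, 4). λ = (4 - 2)/(16 - 20) ≡ 2/19 mod 23. 19⁻¹ ≡ 17 (mod 23) since 19·17 = 323 ≡ 1, so λ ≡ 11.
  x = λ² - 20 - 16 = 121 - 36 ≡ 16; y = λ·(20 - 16) - 2 ≡ 19. → (16, 19)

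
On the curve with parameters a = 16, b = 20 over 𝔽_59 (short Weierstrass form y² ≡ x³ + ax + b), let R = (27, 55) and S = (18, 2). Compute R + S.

(21, 0)

(27, 55) + (18, 2). λ = (2 - 55)/(18 - 27) ≡ 6/50 mod 59. 50⁻¹ ≡ 13 (mod 59), so λ ≡ 19.
  x = λ² - 27 - 18 = 361 - 45 ≡ 21; y = λ·(27 - 21) - 55 ≡ 0. → (21, 0)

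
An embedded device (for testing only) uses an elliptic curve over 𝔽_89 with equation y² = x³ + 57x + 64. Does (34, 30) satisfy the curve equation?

yes

y² = 30² ≡ 10; x³ + 57x + 64 = 41306 ≡ 10 (mod 89). 10 = 10.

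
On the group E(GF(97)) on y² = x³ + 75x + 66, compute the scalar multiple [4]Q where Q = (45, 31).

(34, 4)

Repeated addition: build up to 4Q.
2Q: tangent at (45, 31): λ = (3·45² + 75)/(2·31) ≡ 39/62. 62⁻¹ ≡ 36 (mod 97), so λ ≡ 39·36 ≡ 46.
  x = λ² - 45 - 45 = 2116 - 90 ≡ 86; y = λ·(45 - 86) - 31 ≡ 23. → (86, 23)
3Q: (86, 23) + (45, 31). λ = (31 - 23)/(45 - 86) ≡ 8/56 mod 97. 56⁻¹ ≡ 26 (mod 97) since 56·26 = 1456 ≡ 1, so λ ≡ 14.
  x = λ² - 86 - 45 = 196 - 131 ≡ 65; y = λ·(86 - 65) - 23 ≡ 77. → (65, 77)
4Q: (65, 77) + (45, 31). λ = (31 - 77)/(45 - 65) ≡ 51/77 mod 97. 77⁻¹ ≡ 63 (mod 97), so λ ≡ 12.
  x = λ² - 65 - 45 = 144 - 110 ≡ 34; y = λ·(65 - 34) - 77 ≡ 4. → (34, 4)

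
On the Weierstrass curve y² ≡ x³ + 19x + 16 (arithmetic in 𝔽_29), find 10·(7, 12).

(13, 13)

Write G = (7, 12).
Double-and-add on 10 = (1010)₂. Start with G = (7, 12) for the leading 1-bit.
double: tangent at (7, 12): λ = (3·7² + 19)/(2·12) ≡ 21/24. 24⁻¹ ≡ 23 (mod 29) since 24·23 = 552 ≡ 1, so λ ≡ 21·23 ≡ 19.
  x = λ² - 7 - 7 = 361 - 14 ≡ 28; y = λ·(7 - 28) - 12 ≡ 24. → (28, 24)
double: tangent at (28, 24): λ = (3·28² + 19)/(2·24) ≡ 22/19. 19⁻¹ ≡ 26 (mod 29) since 19·26 = 494 ≡ 1, so λ ≡ 22·26 ≡ 21.
  x = λ² - 28 - 28 = 441 - 56 ≡ 8; y = λ·(28 - 8) - 24 ≡ 19. → (8, 19)
add G: (8, 19) + (7, 12). λ = (12 - 19)/(7 - 8) ≡ 22/28 mod 29. 28⁻¹ ≡ 28 (mod 29), so λ ≡ 7.
  x = λ² - 8 - 7 = 49 - 15 ≡ 5; y = λ·(8 - 5) - 19 ≡ 2. → (5, 2)
double: tangent at (5, 2): λ = (3·5² + 19)/(2·2) ≡ 7/4. 4⁻¹ ≡ 22 (mod 29), so λ ≡ 7·22 ≡ 9.
  x = λ² - 5 - 5 = 81 - 10 ≡ 13; y = λ·(5 - 13) - 2 ≡ 13. → (13, 13)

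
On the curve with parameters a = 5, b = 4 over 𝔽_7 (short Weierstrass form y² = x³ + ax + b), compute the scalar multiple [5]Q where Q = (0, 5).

O

Repeated addition: build up to 5Q.
2Q: tangent at (0, 5): λ = (3·0² + 5)/(2·5) ≡ 5/3. 3⁻¹ ≡ 5 (mod 7) since 3·5 = 15 ≡ 1, so λ ≡ 5·5 ≡ 4.
  x = λ² - 0 - 0 = 16 - 0 ≡ 2; y = λ·(0 - 2) - 5 ≡ 1. → (2, 1)
3Q: (2, 1) + (0, 5). λ = (5 - 1)/(0 - 2) ≡ 4/5 mod 7. 5⁻¹ ≡ 3 (mod 7), so λ ≡ 5.
  x = λ² - 2 - 0 = 25 - 2 ≡ 2; y = λ·(2 - 2) - 1 ≡ 6. → (2, 6)
4Q: (2, 6) + (0, 5). λ = (5 - 6)/(0 - 2) ≡ 6/5 mod 7. 5⁻¹ ≡ 3 (mod 7), so λ ≡ 4.
  x = λ² - 2 - 0 = 16 - 2 ≡ 0; y = λ·(2 - 0) - 6 ≡ 2. → (0, 2)
5Q: (0, 2) + (0, 5): same x and y₁ ≡ -y₂, so the sum is O.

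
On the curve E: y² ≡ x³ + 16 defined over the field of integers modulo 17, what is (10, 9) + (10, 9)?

tangent at (10, 9): λ = (3·10² + 0)/(2·9) ≡ 11/1. 1⁻¹ ≡ 1 (mod 17) since 1·1 = 1 ≡ 1, so λ ≡ 11·1 ≡ 11.
  x = λ² - 10 - 10 = 121 - 20 ≡ 16; y = λ·(10 - 16) - 9 ≡ 10. → (16, 10)

(16, 10)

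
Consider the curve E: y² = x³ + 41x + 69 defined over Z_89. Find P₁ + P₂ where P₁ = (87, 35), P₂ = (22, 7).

(58, 35)

(87, 35) + (22, 7). λ = (7 - 35)/(22 - 87) ≡ 61/24 mod 89. 24⁻¹ ≡ 26 (mod 89), so λ ≡ 73.
  x = λ² - 87 - 22 = 5329 - 109 ≡ 58; y = λ·(87 - 58) - 35 ≡ 35. → (58, 35)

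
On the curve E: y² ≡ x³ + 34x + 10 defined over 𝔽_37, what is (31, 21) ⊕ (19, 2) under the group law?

(17, 32)

(31, 21) + (19, 2). λ = (2 - 21)/(19 - 31) ≡ 18/25 mod 37. 25⁻¹ ≡ 3 (mod 37), so λ ≡ 17.
  x = λ² - 31 - 19 = 289 - 50 ≡ 17; y = λ·(31 - 17) - 21 ≡ 32. → (17, 32)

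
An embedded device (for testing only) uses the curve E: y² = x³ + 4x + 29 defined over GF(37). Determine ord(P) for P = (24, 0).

2P: (24, 0) + (24, 0): same x and y₁ ≡ -y₂, so the sum is the point at infinity.
2P = the point at infinity, so the order is 2.

2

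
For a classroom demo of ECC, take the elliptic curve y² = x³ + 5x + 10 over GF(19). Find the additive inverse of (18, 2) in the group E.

(18, 17)

-(18, 2) = (18, -2 mod 19) = (18, 17).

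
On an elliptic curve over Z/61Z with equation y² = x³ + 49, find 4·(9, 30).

(9, 31)

Write Q = (9, 30).
Repeated addition: build up to 4Q.
2Q: tangent at (9, 30): λ = (3·9² + 0)/(2·30) ≡ 60/60. 60⁻¹ ≡ 60 (mod 61) since 60·60 = 3600 ≡ 1, so λ ≡ 60·60 ≡ 1.
  x = λ² - 9 - 9 = 1 - 18 ≡ 44; y = λ·(9 - 44) - 30 ≡ 57. → (44, 57)
3Q: (44, 57) + (9, 30). λ = (30 - 57)/(9 - 44) ≡ 34/26 mod 61. 26⁻¹ ≡ 54 (mod 61), so λ ≡ 6.
  x = λ² - 44 - 9 = 36 - 53 ≡ 44; y = λ·(44 - 44) - 57 ≡ 4. → (44, 4)
4Q: (44, 4) + (9, 30). λ = (30 - 4)/(9 - 44) ≡ 26/26 mod 61. 26⁻¹ ≡ 54 (mod 61), so λ ≡ 1.
  x = λ² - 44 - 9 = 1 - 53 ≡ 9; y = λ·(44 - 9) - 4 ≡ 31. → (9, 31)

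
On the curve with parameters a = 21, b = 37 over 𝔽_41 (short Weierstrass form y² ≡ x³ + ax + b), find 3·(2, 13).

Write Q = (2, 13).
Repeated addition: build up to 3Q.
2Q: tangent at (2, 13): λ = (3·2² + 21)/(2·13) ≡ 33/26. 26⁻¹ ≡ 30 (mod 41), so λ ≡ 33·30 ≡ 6.
  x = λ² - 2 - 2 = 36 - 4 ≡ 32; y = λ·(2 - 32) - 13 ≡ 12. → (32, 12)
3Q: (32, 12) + (2, 13). λ = (13 - 12)/(2 - 32) ≡ 1/11 mod 41. 11⁻¹ ≡ 15 (mod 41) since 11·15 = 165 ≡ 1, so λ ≡ 15.
  x = λ² - 32 - 2 = 225 - 34 ≡ 27; y = λ·(32 - 27) - 12 ≡ 22. → (27, 22)

(27, 22)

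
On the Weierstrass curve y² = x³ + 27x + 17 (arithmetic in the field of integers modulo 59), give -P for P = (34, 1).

-(34, 1) = (34, -1 mod 59) = (34, 58).

(34, 58)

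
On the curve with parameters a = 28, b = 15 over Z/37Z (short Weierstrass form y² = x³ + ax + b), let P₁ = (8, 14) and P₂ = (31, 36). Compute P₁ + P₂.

(5, 13)

(8, 14) + (31, 36). λ = (36 - 14)/(31 - 8) ≡ 22/23 mod 37. 23⁻¹ ≡ 29 (mod 37), so λ ≡ 9.
  x = λ² - 8 - 31 = 81 - 39 ≡ 5; y = λ·(8 - 5) - 14 ≡ 13. → (5, 13)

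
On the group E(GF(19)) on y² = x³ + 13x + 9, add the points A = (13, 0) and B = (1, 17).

(14, 3)

(13, 0) + (1, 17). λ = (17 - 0)/(1 - 13) ≡ 17/7 mod 19. 7⁻¹ ≡ 11 (mod 19) since 7·11 = 77 ≡ 1, so λ ≡ 16.
  x = λ² - 13 - 1 = 256 - 14 ≡ 14; y = λ·(13 - 14) - 0 ≡ 3. → (14, 3)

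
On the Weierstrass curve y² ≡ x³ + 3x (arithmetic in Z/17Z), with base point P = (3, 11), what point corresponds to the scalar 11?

Double-and-add on 11 = (1011)₂. Start with P = (3, 11) for the leading 1-bit.
double: tangent at (3, 11): λ = (3·3² + 3)/(2·11) ≡ 13/5. 5⁻¹ ≡ 7 (mod 17) since 5·7 = 35 ≡ 1, so λ ≡ 13·7 ≡ 6.
  x = λ² - 3 - 3 = 36 - 6 ≡ 13; y = λ·(3 - 13) - 11 ≡ 14. → (13, 14)
double: tangent at (13, 14): λ = (3·13² + 3)/(2·14) ≡ 0/11. 11⁻¹ ≡ 14 (mod 17), so λ ≡ 0·14 ≡ 0.
  x = λ² - 13 - 13 = 0 - 26 ≡ 8; y = λ·(13 - 8) - 14 ≡ 3. → (8, 3)
add P: (8, 3) + (3, 11). λ = (11 - 3)/(3 - 8) ≡ 8/12 mod 17. 12⁻¹ ≡ 10 (mod 17), so λ ≡ 12.
  x = λ² - 8 - 3 = 144 - 11 ≡ 14; y = λ·(8 - 14) - 3 ≡ 10. → (14, 10)
double: tangent at (14, 10): λ = (3·14² + 3)/(2·10) ≡ 13/3. 3⁻¹ ≡ 6 (mod 17) since 3·6 = 18 ≡ 1, so λ ≡ 13·6 ≡ 10.
  x = λ² - 14 - 14 = 100 - 28 ≡ 4; y = λ·(14 - 4) - 10 ≡ 5. → (4, 5)
add P: (4, 5) + (3, 11). λ = (11 - 5)/(3 - 4) ≡ 6/16 mod 17. 16⁻¹ ≡ 16 (mod 17), so λ ≡ 11.
  x = λ² - 4 - 3 = 121 - 7 ≡ 12; y = λ·(4 - 12) - 5 ≡ 9. → (12, 9)

(12, 9)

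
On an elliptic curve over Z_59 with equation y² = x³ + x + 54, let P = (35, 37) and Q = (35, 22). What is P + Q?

O

The two points share x = 35 and their y-coordinates satisfy 37 + 22 ≡ 0 (mod 59), so they are inverses. Their sum is the point at infinity.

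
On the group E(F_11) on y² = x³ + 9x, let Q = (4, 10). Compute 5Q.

Repeated addition: build up to 5Q.
2Q: tangent at (4, 10): λ = (3·4² + 9)/(2·10) ≡ 2/9. 9⁻¹ ≡ 5 (mod 11) since 9·5 = 45 ≡ 1, so λ ≡ 2·5 ≡ 10.
  x = λ² - 4 - 4 = 100 - 8 ≡ 4; y = λ·(4 - 4) - 10 ≡ 1. → (4, 1)
3Q: (4, 1) + (4, 10): same x and y₁ ≡ -y₂, so the sum is 𝒪.
4Q: 𝒪 + (4, 10) = (4, 10) (identity).
5Q: tangent at (4, 10): λ = (3·4² + 9)/(2·10) ≡ 2/9. 9⁻¹ ≡ 5 (mod 11), so λ ≡ 2·5 ≡ 10.
  x = λ² - 4 - 4 = 100 - 8 ≡ 4; y = λ·(4 - 4) - 10 ≡ 1. → (4, 1)

(4, 1)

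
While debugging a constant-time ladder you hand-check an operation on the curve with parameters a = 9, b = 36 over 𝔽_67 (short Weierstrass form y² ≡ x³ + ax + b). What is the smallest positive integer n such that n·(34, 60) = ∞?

9

2P: tangent at (34, 60): λ = (3·34² + 9)/(2·60) ≡ 60/53. 53⁻¹ ≡ 43 (mod 67) since 53·43 = 2279 ≡ 1, so λ ≡ 60·43 ≡ 34.
  x = λ² - 34 - 34 = 1156 - 68 ≡ 16; y = λ·(34 - 16) - 60 ≡ 16. → (16, 16)
3P: (16, 16) + (34, 60). λ = (60 - 16)/(34 - 16) ≡ 44/18 mod 67. 18⁻¹ ≡ 41 (mod 67) since 18·41 = 738 ≡ 1, so λ ≡ 62.
  x = λ² - 16 - 34 = 3844 - 50 ≡ 42; y = λ·(16 - 42) - 16 ≡ 47. → (42, 47)
4P: (42, 47) + (34, 60). λ = (60 - 47)/(34 - 42) ≡ 13/59 mod 67. 59⁻¹ ≡ 25 (mod 67) since 59·25 = 1475 ≡ 1, so λ ≡ 57.
  x = λ² - 42 - 34 = 3249 - 76 ≡ 24; y = λ·(42 - 24) - 47 ≡ 41. → (24, 41)
5P: (24, 41) + (34, 60). λ = (60 - 41)/(34 - 24) ≡ 19/10 mod 67. 10⁻¹ ≡ 47 (mod 67) since 10·47 = 470 ≡ 1, so λ ≡ 22.
  x = λ² - 24 - 34 = 484 - 58 ≡ 24; y = λ·(24 - 24) - 41 ≡ 26. → (24, 26)
6P: (24, 26) + (34, 60). λ = (60 - 26)/(34 - 24) ≡ 34/10 mod 67. 10⁻¹ ≡ 47 (mod 67), so λ ≡ 57.
  x = λ² - 24 - 34 = 3249 - 58 ≡ 42; y = λ·(24 - 42) - 26 ≡ 20. → (42, 20)
7P: (42, 20) + (34, 60). λ = (60 - 20)/(34 - 42) ≡ 40/59 mod 67. 59⁻¹ ≡ 25 (mod 67), so λ ≡ 62.
  x = λ² - 42 - 34 = 3844 - 76 ≡ 16; y = λ·(42 - 16) - 20 ≡ 51. → (16, 51)
8P: (16, 51) + (34, 60). λ = (60 - 51)/(34 - 16) ≡ 9/18 mod 67. 18⁻¹ ≡ 41 (mod 67), so λ ≡ 34.
  x = λ² - 16 - 34 = 1156 - 50 ≡ 34; y = λ·(16 - 34) - 51 ≡ 7. → (34, 7)
9P: (34, 7) + (34, 60): same x and y₁ ≡ -y₂, so the sum is ∞.
9P = ∞, so the order is 9.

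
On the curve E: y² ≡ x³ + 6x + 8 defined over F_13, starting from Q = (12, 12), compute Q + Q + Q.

Repeated addition: build up to 3Q.
2Q: tangent at (12, 12): λ = (3·12² + 6)/(2·12) ≡ 9/11. 11⁻¹ ≡ 6 (mod 13), so λ ≡ 9·6 ≡ 2.
  x = λ² - 12 - 12 = 4 - 24 ≡ 6; y = λ·(12 - 6) - 12 ≡ 0. → (6, 0)
3Q: (6, 0) + (12, 12). λ = (12 - 0)/(12 - 6) ≡ 12/6 mod 13. 6⁻¹ ≡ 11 (mod 13) since 6·11 = 66 ≡ 1, so λ ≡ 2.
  x = λ² - 6 - 12 = 4 - 18 ≡ 12; y = λ·(6 - 12) - 0 ≡ 1. → (12, 1)

(12, 1)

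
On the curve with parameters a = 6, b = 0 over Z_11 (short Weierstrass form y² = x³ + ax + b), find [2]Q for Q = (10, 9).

tangent at (10, 9): λ = (3·10² + 6)/(2·9) ≡ 9/7. 7⁻¹ ≡ 8 (mod 11) since 7·8 = 56 ≡ 1, so λ ≡ 9·8 ≡ 6.
  x = λ² - 10 - 10 = 36 - 20 ≡ 5; y = λ·(10 - 5) - 9 ≡ 10. → (5, 10)

(5, 10)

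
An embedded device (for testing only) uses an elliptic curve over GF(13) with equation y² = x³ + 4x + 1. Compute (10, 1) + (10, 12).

The two points share x = 10 and their y-coordinates satisfy 1 + 12 ≡ 0 (mod 13), so they are inverses. Their sum is ∞.

O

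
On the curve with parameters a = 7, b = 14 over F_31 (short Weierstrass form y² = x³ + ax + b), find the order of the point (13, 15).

4

2P: tangent at (13, 15): λ = (3·13² + 7)/(2·15) ≡ 18/30. 30⁻¹ ≡ 30 (mod 31) since 30·30 = 900 ≡ 1, so λ ≡ 18·30 ≡ 13.
  x = λ² - 13 - 13 = 169 - 26 ≡ 19; y = λ·(13 - 19) - 15 ≡ 0. → (19, 0)
3P: (19, 0) + (13, 15). λ = (15 - 0)/(13 - 19) ≡ 15/25 mod 31. 25⁻¹ ≡ 5 (mod 31), so λ ≡ 13.
  x = λ² - 19 - 13 = 169 - 32 ≡ 13; y = λ·(19 - 13) - 0 ≡ 16. → (13, 16)
4P: (13, 16) + (13, 15): same x and y₁ ≡ -y₂, so the sum is the point at infinity.
4P = the point at infinity, so the order is 4.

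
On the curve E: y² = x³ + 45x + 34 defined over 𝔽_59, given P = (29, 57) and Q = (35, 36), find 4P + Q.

First 4P:
Double-and-add on 4 = (100)₂. Start with P = (29, 57) for the leading 1-bit.
double: tangent at (29, 57): λ = (3·29² + 45)/(2·57) ≡ 31/55. 55⁻¹ ≡ 44 (mod 59), so λ ≡ 31·44 ≡ 7.
  x = λ² - 29 - 29 = 49 - 58 ≡ 50; y = λ·(29 - 50) - 57 ≡ 32. → (50, 32)
double: tangent at (50, 32): λ = (3·50² + 45)/(2·32) ≡ 52/5. 5⁻¹ ≡ 12 (mod 59) since 5·12 = 60 ≡ 1, so λ ≡ 52·12 ≡ 34.
  x = λ² - 50 - 50 = 1156 - 100 ≡ 53; y = λ·(50 - 53) - 32 ≡ 43. → (53, 43)
4P = (53, 43).
Finally 4P + Q:
(53, 43) + (35, 36). λ = (36 - 43)/(35 - 53) ≡ 52/41 mod 59. 41⁻¹ ≡ 36 (mod 59), so λ ≡ 43.
  x = λ² - 53 - 35 = 1849 - 88 ≡ 50; y = λ·(53 - 50) - 43 ≡ 27. → (50, 27)

(50, 27)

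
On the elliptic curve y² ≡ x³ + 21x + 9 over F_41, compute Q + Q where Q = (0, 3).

(2, 31)

tangent at (0, 3): λ = (3·0² + 21)/(2·3) ≡ 21/6. 6⁻¹ ≡ 7 (mod 41), so λ ≡ 21·7 ≡ 24.
  x = λ² - 0 - 0 = 576 - 0 ≡ 2; y = λ·(0 - 2) - 3 ≡ 31. → (2, 31)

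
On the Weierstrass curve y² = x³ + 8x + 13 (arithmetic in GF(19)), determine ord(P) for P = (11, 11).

2P: tangent at (11, 11): λ = (3·11² + 8)/(2·11) ≡ 10/3. 3⁻¹ ≡ 13 (mod 19), so λ ≡ 10·13 ≡ 16.
  x = λ² - 11 - 11 = 256 - 22 ≡ 6; y = λ·(11 - 6) - 11 ≡ 12. → (6, 12)
3P: (6, 12) + (11, 11). λ = (11 - 12)/(11 - 6) ≡ 18/5 mod 19. 5⁻¹ ≡ 4 (mod 19) since 5·4 = 20 ≡ 1, so λ ≡ 15.
  x = λ² - 6 - 11 = 225 - 17 ≡ 18; y = λ·(6 - 18) - 12 ≡ 17. → (18, 17)
4P: (18, 17) + (11, 11). λ = (11 - 17)/(11 - 18) ≡ 13/12 mod 19. 12⁻¹ ≡ 8 (mod 19), so λ ≡ 9.
  x = λ² - 18 - 11 = 81 - 29 ≡ 14; y = λ·(18 - 14) - 17 ≡ 0. → (14, 0)
5P: (14, 0) + (11, 11). λ = (11 - 0)/(11 - 14) ≡ 11/16 mod 19. 16⁻¹ ≡ 6 (mod 19), so λ ≡ 9.
  x = λ² - 14 - 11 = 81 - 25 ≡ 18; y = λ·(14 - 18) - 0 ≡ 2. → (18, 2)
6P: (18, 2) + (11, 11). λ = (11 - 2)/(11 - 18) ≡ 9/12 mod 19. 12⁻¹ ≡ 8 (mod 19), so λ ≡ 15.
  x = λ² - 18 - 11 = 225 - 29 ≡ 6; y = λ·(18 - 6) - 2 ≡ 7. → (6, 7)
7P: (6, 7) + (11, 11). λ = (11 - 7)/(11 - 6) ≡ 4/5 mod 19. 5⁻¹ ≡ 4 (mod 19), so λ ≡ 16.
  x = λ² - 6 - 11 = 256 - 17 ≡ 11; y = λ·(6 - 11) - 7 ≡ 8. → (11, 8)
8P: (11, 8) + (11, 11): same x and y₁ ≡ -y₂, so the sum is O.
8P = O, so the order is 8.

8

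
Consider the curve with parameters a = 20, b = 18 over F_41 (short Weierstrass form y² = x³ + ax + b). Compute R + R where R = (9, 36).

tangent at (9, 36): λ = (3·9² + 20)/(2·36) ≡ 17/31. 31⁻¹ ≡ 4 (mod 41) since 31·4 = 124 ≡ 1, so λ ≡ 17·4 ≡ 27.
  x = λ² - 9 - 9 = 729 - 18 ≡ 14; y = λ·(9 - 14) - 36 ≡ 34. → (14, 34)

(14, 34)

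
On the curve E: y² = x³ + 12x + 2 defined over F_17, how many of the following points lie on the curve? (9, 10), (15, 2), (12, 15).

(9, 10): 10² ≡ 15, rhs ≡ 6 → off.
(15, 2): 2² ≡ 4, rhs ≡ 4 → on.
(12, 15): 15² ≡ 4, rhs ≡ 4 → on.

2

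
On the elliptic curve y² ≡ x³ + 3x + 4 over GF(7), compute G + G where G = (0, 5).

(1, 1)

tangent at (0, 5): λ = (3·0² + 3)/(2·5) ≡ 3/3. 3⁻¹ ≡ 5 (mod 7), so λ ≡ 3·5 ≡ 1.
  x = λ² - 0 - 0 = 1 - 0 ≡ 1; y = λ·(0 - 1) - 5 ≡ 1. → (1, 1)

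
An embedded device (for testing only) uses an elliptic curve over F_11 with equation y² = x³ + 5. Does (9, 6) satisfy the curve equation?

no

y² = 6² ≡ 3; x³ + 0x + 5 = 734 ≡ 8 (mod 11). 3 ≠ 8.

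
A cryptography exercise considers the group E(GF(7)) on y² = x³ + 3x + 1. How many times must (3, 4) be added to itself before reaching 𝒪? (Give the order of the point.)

2P: tangent at (3, 4): λ = (3·3² + 3)/(2·4) ≡ 2/1. 1⁻¹ ≡ 1 (mod 7), so λ ≡ 2·1 ≡ 2.
  x = λ² - 3 - 3 = 4 - 6 ≡ 5; y = λ·(3 - 5) - 4 ≡ 6. → (5, 6)
3P: (5, 6) + (3, 4). λ = (4 - 6)/(3 - 5) ≡ 5/5 mod 7. 5⁻¹ ≡ 3 (mod 7) since 5·3 = 15 ≡ 1, so λ ≡ 1.
  x = λ² - 5 - 3 = 1 - 8 ≡ 0; y = λ·(5 - 0) - 6 ≡ 6. → (0, 6)
4P: (0, 6) + (3, 4). λ = (4 - 6)/(3 - 0) ≡ 5/3 mod 7. 3⁻¹ ≡ 5 (mod 7), so λ ≡ 4.
  x = λ² - 0 - 3 = 16 - 3 ≡ 6; y = λ·(0 - 6) - 6 ≡ 5. → (6, 5)
5P: (6, 5) + (3, 4). λ = (4 - 5)/(3 - 6) ≡ 6/4 mod 7. 4⁻¹ ≡ 2 (mod 7), so λ ≡ 5.
  x = λ² - 6 - 3 = 25 - 9 ≡ 2; y = λ·(6 - 2) - 5 ≡ 1. → (2, 1)
6P: (2, 1) + (3, 4). λ = (4 - 1)/(3 - 2) ≡ 3/1 mod 7. 1⁻¹ ≡ 1 (mod 7) since 1·1 = 1 ≡ 1, so λ ≡ 3.
  x = λ² - 2 - 3 = 9 - 5 ≡ 4; y = λ·(2 - 4) - 1 ≡ 0. → (4, 0)
7P: (4, 0) + (3, 4). λ = (4 - 0)/(3 - 4) ≡ 4/6 mod 7. 6⁻¹ ≡ 6 (mod 7) since 6·6 = 36 ≡ 1, so λ ≡ 3.
  x = λ² - 4 - 3 = 9 - 7 ≡ 2; y = λ·(4 - 2) - 0 ≡ 6. → (2, 6)
8P: (2, 6) + (3, 4). λ = (4 - 6)/(3 - 2) ≡ 5/1 mod 7. 1⁻¹ ≡ 1 (mod 7) since 1·1 = 1 ≡ 1, so λ ≡ 5.
  x = λ² - 2 - 3 = 25 - 5 ≡ 6; y = λ·(2 - 6) - 6 ≡ 2. → (6, 2)
9P: (6, 2) + (3, 4). λ = (4 - 2)/(3 - 6) ≡ 2/4 mod 7. 4⁻¹ ≡ 2 (mod 7), so λ ≡ 4.
  x = λ² - 6 - 3 = 16 - 9 ≡ 0; y = λ·(6 - 0) - 2 ≡ 1. → (0, 1)
10P: (0, 1) + (3, 4). λ = (4 - 1)/(3 - 0) ≡ 3/3 mod 7. 3⁻¹ ≡ 5 (mod 7), so λ ≡ 1.
  x = λ² - 0 - 3 = 1 - 3 ≡ 5; y = λ·(0 - 5) - 1 ≡ 1. → (5, 1)
11P: (5, 1) + (3, 4). λ = (4 - 1)/(3 - 5) ≡ 3/5 mod 7. 5⁻¹ ≡ 3 (mod 7), so λ ≡ 2.
  x = λ² - 5 - 3 = 4 - 8 ≡ 3; y = λ·(5 - 3) - 1 ≡ 3. → (3, 3)
12P: (3, 3) + (3, 4): same x and y₁ ≡ -y₂, so the sum is 𝒪.
12P = 𝒪, so the order is 12.

12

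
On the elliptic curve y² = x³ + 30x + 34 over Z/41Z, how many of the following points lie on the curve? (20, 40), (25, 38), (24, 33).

2

(20, 40): 40² ≡ 1, rhs ≡ 24 → off.
(25, 38): 38² ≡ 9, rhs ≡ 9 → on.
(24, 33): 33² ≡ 23, rhs ≡ 23 → on.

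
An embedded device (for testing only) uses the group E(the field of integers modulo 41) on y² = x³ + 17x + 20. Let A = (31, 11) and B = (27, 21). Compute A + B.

(20, 23)

(31, 11) + (27, 21). λ = (21 - 11)/(27 - 31) ≡ 10/37 mod 41. 37⁻¹ ≡ 10 (mod 41) since 37·10 = 370 ≡ 1, so λ ≡ 18.
  x = λ² - 31 - 27 = 324 - 58 ≡ 20; y = λ·(31 - 20) - 11 ≡ 23. → (20, 23)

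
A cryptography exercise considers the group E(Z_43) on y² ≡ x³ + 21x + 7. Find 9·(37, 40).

Write Q = (37, 40).
Repeated addition: build up to 9Q.
2Q: tangent at (37, 40): λ = (3·37² + 21)/(2·40) ≡ 0/37. 37⁻¹ ≡ 7 (mod 43) since 37·7 = 259 ≡ 1, so λ ≡ 0·7 ≡ 0.
  x = λ² - 37 - 37 = 0 - 74 ≡ 12; y = λ·(37 - 12) - 40 ≡ 3. → (12, 3)
3Q: (12, 3) + (37, 40). λ = (40 - 3)/(37 - 12) ≡ 37/25 mod 43. 25⁻¹ ≡ 31 (mod 43) since 25·31 = 775 ≡ 1, so λ ≡ 29.
  x = λ² - 12 - 37 = 841 - 49 ≡ 18; y = λ·(12 - 18) - 3 ≡ 38. → (18, 38)
4Q: (18, 38) + (37, 40). λ = (40 - 38)/(37 - 18) ≡ 2/19 mod 43. 19⁻¹ ≡ 34 (mod 43) since 19·34 = 646 ≡ 1, so λ ≡ 25.
  x = λ² - 18 - 37 = 625 - 55 ≡ 11; y = λ·(18 - 11) - 38 ≡ 8. → (11, 8)
5Q: (11, 8) + (37, 40). λ = (40 - 8)/(37 - 11) ≡ 32/26 mod 43. 26⁻¹ ≡ 5 (mod 43), so λ ≡ 31.
  x = λ² - 11 - 37 = 961 - 48 ≡ 10; y = λ·(11 - 10) - 8 ≡ 23. → (10, 23)
6Q: (10, 23) + (37, 40). λ = (40 - 23)/(37 - 10) ≡ 17/27 mod 43. 27⁻¹ ≡ 8 (mod 43), so λ ≡ 7.
  x = λ² - 10 - 37 = 49 - 47 ≡ 2; y = λ·(10 - 2) - 23 ≡ 33. → (2, 33)
7Q: (2, 33) + (37, 40). λ = (40 - 33)/(37 - 2) ≡ 7/35 mod 43. 35⁻¹ ≡ 16 (mod 43) since 35·16 = 560 ≡ 1, so λ ≡ 26.
  x = λ² - 2 - 37 = 676 - 39 ≡ 35; y = λ·(2 - 35) - 33 ≡ 12. → (35, 12)
8Q: (35, 12) + (37, 40). λ = (40 - 12)/(37 - 35) ≡ 28/2 mod 43. 2⁻¹ ≡ 22 (mod 43) since 2·22 = 44 ≡ 1, so λ ≡ 14.
  x = λ² - 35 - 37 = 196 - 72 ≡ 38; y = λ·(35 - 38) - 12 ≡ 32. → (38, 32)
9Q: (38, 32) + (37, 40). λ = (40 - 32)/(37 - 38) ≡ 8/42 mod 43. 42⁻¹ ≡ 42 (mod 43) since 42·42 = 1764 ≡ 1, so λ ≡ 35.
  x = λ² - 38 - 37 = 1225 - 75 ≡ 32; y = λ·(38 - 32) - 32 ≡ 6. → (32, 6)

(32, 6)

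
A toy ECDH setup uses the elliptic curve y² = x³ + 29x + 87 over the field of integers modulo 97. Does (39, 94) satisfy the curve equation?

y² = 94² ≡ 9; x³ + 29x + 87 = 60537 ≡ 9 (mod 97). 9 = 9.

yes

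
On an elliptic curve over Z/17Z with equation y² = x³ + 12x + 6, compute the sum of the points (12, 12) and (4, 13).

(12, 12) + (4, 13). λ = (13 - 12)/(4 - 12) ≡ 1/9 mod 17. 9⁻¹ ≡ 2 (mod 17), so λ ≡ 2.
  x = λ² - 12 - 4 = 4 - 16 ≡ 5; y = λ·(12 - 5) - 12 ≡ 2. → (5, 2)

(5, 2)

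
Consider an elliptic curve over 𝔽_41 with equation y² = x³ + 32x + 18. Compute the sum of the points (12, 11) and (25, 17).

(3, 31)

(12, 11) + (25, 17). λ = (17 - 11)/(25 - 12) ≡ 6/13 mod 41. 13⁻¹ ≡ 19 (mod 41), so λ ≡ 32.
  x = λ² - 12 - 25 = 1024 - 37 ≡ 3; y = λ·(12 - 3) - 11 ≡ 31. → (3, 31)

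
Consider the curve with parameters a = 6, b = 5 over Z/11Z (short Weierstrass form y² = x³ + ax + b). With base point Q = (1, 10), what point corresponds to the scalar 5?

(6, 9)

Repeated addition: build up to 5Q.
2Q: tangent at (1, 10): λ = (3·1² + 6)/(2·10) ≡ 9/9. 9⁻¹ ≡ 5 (mod 11) since 9·5 = 45 ≡ 1, so λ ≡ 9·5 ≡ 1.
  x = λ² - 1 - 1 = 1 - 2 ≡ 10; y = λ·(1 - 10) - 10 ≡ 3. → (10, 3)
3Q: (10, 3) + (1, 10). λ = (10 - 3)/(1 - 10) ≡ 7/2 mod 11. 2⁻¹ ≡ 6 (mod 11) since 2·6 = 12 ≡ 1, so λ ≡ 9.
  x = λ² - 10 - 1 = 81 - 11 ≡ 4; y = λ·(10 - 4) - 3 ≡ 7. → (4, 7)
4Q: (4, 7) + (1, 10). λ = (10 - 7)/(1 - 4) ≡ 3/8 mod 11. 8⁻¹ ≡ 7 (mod 11), so λ ≡ 10.
  x = λ² - 4 - 1 = 100 - 5 ≡ 7; y = λ·(4 - 7) - 7 ≡ 7. → (7, 7)
5Q: (7, 7) + (1, 10). λ = (10 - 7)/(1 - 7) ≡ 3/5 mod 11. 5⁻¹ ≡ 9 (mod 11) since 5·9 = 45 ≡ 1, so λ ≡ 5.
  x = λ² - 7 - 1 = 25 - 8 ≡ 6; y = λ·(7 - 6) - 7 ≡ 9. → (6, 9)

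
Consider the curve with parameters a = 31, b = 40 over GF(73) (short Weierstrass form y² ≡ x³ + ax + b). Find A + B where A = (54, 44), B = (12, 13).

(8, 56)

(54, 44) + (12, 13). λ = (13 - 44)/(12 - 54) ≡ 42/31 mod 73. 31⁻¹ ≡ 33 (mod 73), so λ ≡ 72.
  x = λ² - 54 - 12 = 5184 - 66 ≡ 8; y = λ·(54 - 8) - 44 ≡ 56. → (8, 56)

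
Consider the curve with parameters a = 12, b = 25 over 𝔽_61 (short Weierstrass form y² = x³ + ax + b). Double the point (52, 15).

tangent at (52, 15): λ = (3·52² + 12)/(2·15) ≡ 11/30. 30⁻¹ ≡ 59 (mod 61), so λ ≡ 11·59 ≡ 39.
  x = λ² - 52 - 52 = 1521 - 104 ≡ 14; y = λ·(52 - 14) - 15 ≡ 3. → (14, 3)

(14, 3)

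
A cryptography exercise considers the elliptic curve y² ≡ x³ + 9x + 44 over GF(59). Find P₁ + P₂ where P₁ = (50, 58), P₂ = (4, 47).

(50, 58) + (4, 47). λ = (47 - 58)/(4 - 50) ≡ 48/13 mod 59. 13⁻¹ ≡ 50 (mod 59), so λ ≡ 40.
  x = λ² - 50 - 4 = 1600 - 54 ≡ 12; y = λ·(50 - 12) - 58 ≡ 46. → (12, 46)

(12, 46)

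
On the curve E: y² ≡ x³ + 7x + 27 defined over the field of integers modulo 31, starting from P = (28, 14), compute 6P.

(5, 30)

Repeated addition: build up to 6P.
2P: tangent at (28, 14): λ = (3·28² + 7)/(2·14) ≡ 3/28. 28⁻¹ ≡ 10 (mod 31), so λ ≡ 3·10 ≡ 30.
  x = λ² - 28 - 28 = 900 - 56 ≡ 7; y = λ·(28 - 7) - 14 ≡ 27. → (7, 27)
3P: (7, 27) + (28, 14). λ = (14 - 27)/(28 - 7) ≡ 18/21 mod 31. 21⁻¹ ≡ 3 (mod 31) since 21·3 = 63 ≡ 1, so λ ≡ 23.
  x = λ² - 7 - 28 = 529 - 35 ≡ 29; y = λ·(7 - 29) - 27 ≡ 25. → (29, 25)
4P: (29, 25) + (28, 14). λ = (14 - 25)/(28 - 29) ≡ 20/30 mod 31. 30⁻¹ ≡ 30 (mod 31) since 30·30 = 900 ≡ 1, so λ ≡ 11.
  x = λ² - 29 - 28 = 121 - 57 ≡ 2; y = λ·(29 - 2) - 25 ≡ 24. → (2, 24)
5P: (2, 24) + (28, 14). λ = (14 - 24)/(28 - 2) ≡ 21/26 mod 31. 26⁻¹ ≡ 6 (mod 31) since 26·6 = 156 ≡ 1, so λ ≡ 2.
  x = λ² - 2 - 28 = 4 - 30 ≡ 5; y = λ·(2 - 5) - 24 ≡ 1. → (5, 1)
6P: (5, 1) + (28, 14). λ = (14 - 1)/(28 - 5) ≡ 13/23 mod 31. 23⁻¹ ≡ 27 (mod 31) since 23·27 = 621 ≡ 1, so λ ≡ 10.
  x = λ² - 5 - 28 = 100 - 33 ≡ 5; y = λ·(5 - 5) - 1 ≡ 30. → (5, 30)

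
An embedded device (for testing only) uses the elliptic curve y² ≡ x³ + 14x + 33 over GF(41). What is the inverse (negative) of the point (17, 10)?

(17, 31)

-(17, 10) = (17, -10 mod 41) = (17, 31).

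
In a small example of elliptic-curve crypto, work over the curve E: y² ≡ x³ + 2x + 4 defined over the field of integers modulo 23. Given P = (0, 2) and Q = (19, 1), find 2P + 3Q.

First 2P:
Repeated addition: build up to 2P.
2P: tangent at (0, 2): λ = (3·0² + 2)/(2·2) ≡ 2/4. 4⁻¹ ≡ 6 (mod 23), so λ ≡ 2·6 ≡ 12.
  x = λ² - 0 - 0 = 144 - 0 ≡ 6; y = λ·(0 - 6) - 2 ≡ 18. → (6, 18)
2P = (6, 18).
Next 3Q:
Repeated addition: build up to 3Q.
2Q: tangent at (19, 1): λ = (3·19² + 2)/(2·1) ≡ 4/2. 2⁻¹ ≡ 12 (mod 23) since 2·12 = 24 ≡ 1, so λ ≡ 4·12 ≡ 2.
  x = λ² - 19 - 19 = 4 - 38 ≡ 12; y = λ·(19 - 12) - 1 ≡ 13. → (12, 13)
3Q: (12, 13) + (19, 1). λ = (1 - 13)/(19 - 12) ≡ 11/7 mod 23. 7⁻¹ ≡ 10 (mod 23) since 7·10 = 70 ≡ 1, so λ ≡ 18.
  x = λ² - 12 - 19 = 324 - 31 ≡ 17; y = λ·(12 - 17) - 13 ≡ 12. → (17, 12)
3Q = (17, 12).
Finally 2P + 3Q:
(6, 18) + (17, 12). λ = (12 - 18)/(17 - 6) ≡ 17/11 mod 23. 11⁻¹ ≡ 21 (mod 23) since 11·21 = 231 ≡ 1, so λ ≡ 12.
  x = λ² - 6 - 17 = 144 - 23 ≡ 6; y = λ·(6 - 6) - 18 ≡ 5. → (6, 5)

(6, 5)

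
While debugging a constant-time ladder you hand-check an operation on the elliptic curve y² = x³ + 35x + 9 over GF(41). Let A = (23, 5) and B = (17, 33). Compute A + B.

(23, 5) + (17, 33). λ = (33 - 5)/(17 - 23) ≡ 28/35 mod 41. 35⁻¹ ≡ 34 (mod 41), so λ ≡ 9.
  x = λ² - 23 - 17 = 81 - 40 ≡ 0; y = λ·(23 - 0) - 5 ≡ 38. → (0, 38)

(0, 38)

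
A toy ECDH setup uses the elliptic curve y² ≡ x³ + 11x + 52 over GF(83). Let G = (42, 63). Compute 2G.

(35, 61)

tangent at (42, 63): λ = (3·42² + 11)/(2·63) ≡ 74/43. 43⁻¹ ≡ 56 (mod 83) since 43·56 = 2408 ≡ 1, so λ ≡ 74·56 ≡ 77.
  x = λ² - 42 - 42 = 5929 - 84 ≡ 35; y = λ·(42 - 35) - 63 ≡ 61. → (35, 61)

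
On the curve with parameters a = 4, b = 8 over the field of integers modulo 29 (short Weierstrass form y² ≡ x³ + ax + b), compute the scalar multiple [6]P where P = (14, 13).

O

Double-and-add on 6 = (110)₂. Start with P = (14, 13) for the leading 1-bit.
double: tangent at (14, 13): λ = (3·14² + 4)/(2·13) ≡ 12/26. 26⁻¹ ≡ 19 (mod 29), so λ ≡ 12·19 ≡ 25.
  x = λ² - 14 - 14 = 625 - 28 ≡ 17; y = λ·(14 - 17) - 13 ≡ 28. → (17, 28)
add P: (17, 28) + (14, 13). λ = (13 - 28)/(14 - 17) ≡ 14/26 mod 29. 26⁻¹ ≡ 19 (mod 29) since 26·19 = 494 ≡ 1, so λ ≡ 5.
  x = λ² - 17 - 14 = 25 - 31 ≡ 23; y = λ·(17 - 23) - 28 ≡ 0. → (23, 0)
double: (23, 0) + (23, 0): same x and y₁ ≡ -y₂, so the sum is O.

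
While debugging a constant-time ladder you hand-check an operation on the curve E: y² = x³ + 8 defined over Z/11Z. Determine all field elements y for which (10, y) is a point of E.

none

x³ + 0x + 8 = 1008 ≡ 7 (mod 11).
7 is a non-residue mod 11; no y exists.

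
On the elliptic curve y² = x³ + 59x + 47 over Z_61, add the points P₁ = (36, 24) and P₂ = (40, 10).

(36, 24) + (40, 10). λ = (10 - 24)/(40 - 36) ≡ 47/4 mod 61. 4⁻¹ ≡ 46 (mod 61), so λ ≡ 27.
  x = λ² - 36 - 40 = 729 - 76 ≡ 43; y = λ·(36 - 43) - 24 ≡ 31. → (43, 31)

(43, 31)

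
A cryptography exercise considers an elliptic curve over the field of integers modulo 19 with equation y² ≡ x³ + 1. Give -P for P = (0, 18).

(0, 1)

-(0, 18) = (0, -18 mod 19) = (0, 1).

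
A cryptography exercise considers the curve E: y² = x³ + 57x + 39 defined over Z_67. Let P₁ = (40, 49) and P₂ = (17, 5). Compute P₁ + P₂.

(11, 56)

(40, 49) + (17, 5). λ = (5 - 49)/(17 - 40) ≡ 23/44 mod 67. 44⁻¹ ≡ 32 (mod 67), so λ ≡ 66.
  x = λ² - 40 - 17 = 4356 - 57 ≡ 11; y = λ·(40 - 11) - 49 ≡ 56. → (11, 56)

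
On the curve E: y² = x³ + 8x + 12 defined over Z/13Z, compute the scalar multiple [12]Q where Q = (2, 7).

(0, 8)

Repeated addition: build up to 12Q.
2Q: tangent at (2, 7): λ = (3·2² + 8)/(2·7) ≡ 7/1. 1⁻¹ ≡ 1 (mod 13), so λ ≡ 7·1 ≡ 7.
  x = λ² - 2 - 2 = 49 - 4 ≡ 6; y = λ·(2 - 6) - 7 ≡ 4. → (6, 4)
3Q: (6, 4) + (2, 7). λ = (7 - 4)/(2 - 6) ≡ 3/9 mod 13. 9⁻¹ ≡ 3 (mod 13), so λ ≡ 9.
  x = λ² - 6 - 2 = 81 - 8 ≡ 8; y = λ·(6 - 8) - 4 ≡ 4. → (8, 4)
4Q: (8, 4) + (2, 7). λ = (7 - 4)/(2 - 8) ≡ 3/7 mod 13. 7⁻¹ ≡ 2 (mod 13), so λ ≡ 6.
  x = λ² - 8 - 2 = 36 - 10 ≡ 0; y = λ·(8 - 0) - 4 ≡ 5. → (0, 5)
5Q: (0, 5) + (2, 7). λ = (7 - 5)/(2 - 0) ≡ 2/2 mod 13. 2⁻¹ ≡ 7 (mod 13) since 2·7 = 14 ≡ 1, so λ ≡ 1.
  x = λ² - 0 - 2 = 1 - 2 ≡ 12; y = λ·(0 - 12) - 5 ≡ 9. → (12, 9)
6Q: (12, 9) + (2, 7). λ = (7 - 9)/(2 - 12) ≡ 11/3 mod 13. 3⁻¹ ≡ 9 (mod 13) since 3·9 = 27 ≡ 1, so λ ≡ 8.
  x = λ² - 12 - 2 = 64 - 14 ≡ 11; y = λ·(12 - 11) - 9 ≡ 12. → (11, 12)
7Q: (11, 12) + (2, 7). λ = (7 - 12)/(2 - 11) ≡ 8/4 mod 13. 4⁻¹ ≡ 10 (mod 13) since 4·10 = 40 ≡ 1, so λ ≡ 2.
  x = λ² - 11 - 2 = 4 - 13 ≡ 4; y = λ·(11 - 4) - 12 ≡ 2. → (4, 2)
8Q: (4, 2) + (2, 7). λ = (7 - 2)/(2 - 4) ≡ 5/11 mod 13. 11⁻¹ ≡ 6 (mod 13) since 11·6 = 66 ≡ 1, so λ ≡ 4.
  x = λ² - 4 - 2 = 16 - 6 ≡ 10; y = λ·(4 - 10) - 2 ≡ 0. → (10, 0)
9Q: (10, 0) + (2, 7). λ = (7 - 0)/(2 - 10) ≡ 7/5 mod 13. 5⁻¹ ≡ 8 (mod 13), so λ ≡ 4.
  x = λ² - 10 - 2 = 16 - 12 ≡ 4; y = λ·(10 - 4) - 0 ≡ 11. → (4, 11)
10Q: (4, 11) + (2, 7). λ = (7 - 11)/(2 - 4) ≡ 9/11 mod 13. 11⁻¹ ≡ 6 (mod 13) since 11·6 = 66 ≡ 1, so λ ≡ 2.
  x = λ² - 4 - 2 = 4 - 6 ≡ 11; y = λ·(4 - 11) - 11 ≡ 1. → (11, 1)
11Q: (11, 1) + (2, 7). λ = (7 - 1)/(2 - 11) ≡ 6/4 mod 13. 4⁻¹ ≡ 10 (mod 13) since 4·10 = 40 ≡ 1, so λ ≡ 8.
  x = λ² - 11 - 2 = 64 - 13 ≡ 12; y = λ·(11 - 12) - 1 ≡ 4. → (12, 4)
12Q: (12, 4) + (2, 7). λ = (7 - 4)/(2 - 12) ≡ 3/3 mod 13. 3⁻¹ ≡ 9 (mod 13), so λ ≡ 1.
  x = λ² - 12 - 2 = 1 - 14 ≡ 0; y = λ·(12 - 0) - 4 ≡ 8. → (0, 8)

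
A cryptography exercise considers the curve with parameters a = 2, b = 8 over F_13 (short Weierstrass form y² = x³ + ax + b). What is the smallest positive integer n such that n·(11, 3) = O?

2P: tangent at (11, 3): λ = (3·11² + 2)/(2·3) ≡ 1/6. 6⁻¹ ≡ 11 (mod 13), so λ ≡ 1·11 ≡ 11.
  x = λ² - 11 - 11 = 121 - 22 ≡ 8; y = λ·(11 - 8) - 3 ≡ 4. → (8, 4)
3P: (8, 4) + (11, 3). λ = (3 - 4)/(11 - 8) ≡ 12/3 mod 13. 3⁻¹ ≡ 9 (mod 13) since 3·9 = 27 ≡ 1, so λ ≡ 4.
  x = λ² - 8 - 11 = 16 - 19 ≡ 10; y = λ·(8 - 10) - 4 ≡ 1. → (10, 1)
4P: (10, 1) + (11, 3). λ = (3 - 1)/(11 - 10) ≡ 2/1 mod 13. 1⁻¹ ≡ 1 (mod 13) since 1·1 = 1 ≡ 1, so λ ≡ 2.
  x = λ² - 10 - 11 = 4 - 21 ≡ 9; y = λ·(10 - 9) - 1 ≡ 1. → (9, 1)
5P: (9, 1) + (11, 3). λ = (3 - 1)/(11 - 9) ≡ 2/2 mod 13. 2⁻¹ ≡ 7 (mod 13), so λ ≡ 1.
  x = λ² - 9 - 11 = 1 - 20 ≡ 7; y = λ·(9 - 7) - 1 ≡ 1. → (7, 1)
6P: (7, 1) + (11, 3). λ = (3 - 1)/(11 - 7) ≡ 2/4 mod 13. 4⁻¹ ≡ 10 (mod 13) since 4·10 = 40 ≡ 1, so λ ≡ 7.
  x = λ² - 7 - 11 = 49 - 18 ≡ 5; y = λ·(7 - 5) - 1 ≡ 0. → (5, 0)
7P: (5, 0) + (11, 3). λ = (3 - 0)/(11 - 5) ≡ 3/6 mod 13. 6⁻¹ ≡ 11 (mod 13) since 6·11 = 66 ≡ 1, so λ ≡ 7.
  x = λ² - 5 - 11 = 49 - 16 ≡ 7; y = λ·(5 - 7) - 0 ≡ 12. → (7, 12)
8P: (7, 12) + (11, 3). λ = (3 - 12)/(11 - 7) ≡ 4/4 mod 13. 4⁻¹ ≡ 10 (mod 13), so λ ≡ 1.
  x = λ² - 7 - 11 = 1 - 18 ≡ 9; y = λ·(7 - 9) - 12 ≡ 12. → (9, 12)
9P: (9, 12) + (11, 3). λ = (3 - 12)/(11 - 9) ≡ 4/2 mod 13. 2⁻¹ ≡ 7 (mod 13), so λ ≡ 2.
  x = λ² - 9 - 11 = 4 - 20 ≡ 10; y = λ·(9 - 10) - 12 ≡ 12. → (10, 12)
10P: (10, 12) + (11, 3). λ = (3 - 12)/(11 - 10) ≡ 4/1 mod 13. 1⁻¹ ≡ 1 (mod 13) since 1·1 = 1 ≡ 1, so λ ≡ 4.
  x = λ² - 10 - 11 = 16 - 21 ≡ 8; y = λ·(10 - 8) - 12 ≡ 9. → (8, 9)
11P: (8, 9) + (11, 3). λ = (3 - 9)/(11 - 8) ≡ 7/3 mod 13. 3⁻¹ ≡ 9 (mod 13), so λ ≡ 11.
  x = λ² - 8 - 11 = 121 - 19 ≡ 11; y = λ·(8 - 11) - 9 ≡ 10. → (11, 10)
12P: (11, 10) + (11, 3): same x and y₁ ≡ -y₂, so the sum is O.
12P = O, so the order is 12.

12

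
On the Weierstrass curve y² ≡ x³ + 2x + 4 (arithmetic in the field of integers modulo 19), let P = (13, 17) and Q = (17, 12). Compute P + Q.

(13, 17) + (17, 12). λ = (12 - 17)/(17 - 13) ≡ 14/4 mod 19. 4⁻¹ ≡ 5 (mod 19) since 4·5 = 20 ≡ 1, so λ ≡ 13.
  x = λ² - 13 - 17 = 169 - 30 ≡ 6; y = λ·(13 - 6) - 17 ≡ 17. → (6, 17)

(6, 17)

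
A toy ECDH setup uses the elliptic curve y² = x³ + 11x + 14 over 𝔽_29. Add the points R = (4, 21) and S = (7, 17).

(23, 14)

(4, 21) + (7, 17). λ = (17 - 21)/(7 - 4) ≡ 25/3 mod 29. 3⁻¹ ≡ 10 (mod 29), so λ ≡ 18.
  x = λ² - 4 - 7 = 324 - 11 ≡ 23; y = λ·(4 - 23) - 21 ≡ 14. → (23, 14)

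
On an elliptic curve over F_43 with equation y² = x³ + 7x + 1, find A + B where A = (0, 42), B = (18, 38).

(7, 36)

(0, 42) + (18, 38). λ = (38 - 42)/(18 - 0) ≡ 39/18 mod 43. 18⁻¹ ≡ 12 (mod 43) since 18·12 = 216 ≡ 1, so λ ≡ 38.
  x = λ² - 0 - 18 = 1444 - 18 ≡ 7; y = λ·(0 - 7) - 42 ≡ 36. → (7, 36)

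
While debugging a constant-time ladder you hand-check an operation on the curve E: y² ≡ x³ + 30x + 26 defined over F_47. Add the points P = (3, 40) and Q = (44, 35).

(2, 0)

(3, 40) + (44, 35). λ = (35 - 40)/(44 - 3) ≡ 42/41 mod 47. 41⁻¹ ≡ 39 (mod 47), so λ ≡ 40.
  x = λ² - 3 - 44 = 1600 - 47 ≡ 2; y = λ·(3 - 2) - 40 ≡ 0. → (2, 0)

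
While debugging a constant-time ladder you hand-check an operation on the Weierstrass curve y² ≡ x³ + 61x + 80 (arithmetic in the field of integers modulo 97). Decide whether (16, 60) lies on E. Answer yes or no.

yes

y² = 60² ≡ 11; x³ + 61x + 80 = 5152 ≡ 11 (mod 97). 11 = 11.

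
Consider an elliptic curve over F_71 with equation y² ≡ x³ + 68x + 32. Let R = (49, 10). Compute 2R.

tangent at (49, 10): λ = (3·49² + 68)/(2·10) ≡ 29/20. 20⁻¹ ≡ 32 (mod 71), so λ ≡ 29·32 ≡ 5.
  x = λ² - 49 - 49 = 25 - 98 ≡ 69; y = λ·(49 - 69) - 10 ≡ 32. → (69, 32)

(69, 32)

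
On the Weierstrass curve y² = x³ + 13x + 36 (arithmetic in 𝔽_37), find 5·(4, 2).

(29, 30)

Write Q = (4, 2).
Repeated addition: build up to 5Q.
2Q: tangent at (4, 2): λ = (3·4² + 13)/(2·2) ≡ 24/4. 4⁻¹ ≡ 28 (mod 37), so λ ≡ 24·28 ≡ 6.
  x = λ² - 4 - 4 = 36 - 8 ≡ 28; y = λ·(4 - 28) - 2 ≡ 2. → (28, 2)
3Q: (28, 2) + (4, 2). λ = (2 - 2)/(4 - 28) ≡ 0/13 mod 37. 13⁻¹ ≡ 20 (mod 37), so λ ≡ 0.
  x = λ² - 28 - 4 = 0 - 32 ≡ 5; y = λ·(28 - 5) - 2 ≡ 35. → (5, 35)
4Q: (5, 35) + (4, 2). λ = (2 - 35)/(4 - 5) ≡ 4/36 mod 37. 36⁻¹ ≡ 36 (mod 37), so λ ≡ 33.
  x = λ² - 5 - 4 = 1089 - 9 ≡ 7; y = λ·(5 - 7) - 35 ≡ 10. → (7, 10)
5Q: (7, 10) + (4, 2). λ = (2 - 10)/(4 - 7) ≡ 29/34 mod 37. 34⁻¹ ≡ 12 (mod 37) since 34·12 = 408 ≡ 1, so λ ≡ 15.
  x = λ² - 7 - 4 = 225 - 11 ≡ 29; y = λ·(7 - 29) - 10 ≡ 30. → (29, 30)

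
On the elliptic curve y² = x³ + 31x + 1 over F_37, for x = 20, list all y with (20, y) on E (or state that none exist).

0

x³ + 31x + 1 = 8621 ≡ 0 (mod 37).
Only y = 0 satisfies y² ≡ 0.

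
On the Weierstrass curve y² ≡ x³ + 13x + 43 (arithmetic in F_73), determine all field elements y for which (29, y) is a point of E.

x³ + 13x + 43 = 24809 ≡ 62 (mod 73).
62 is a non-residue mod 73; no y exists.

none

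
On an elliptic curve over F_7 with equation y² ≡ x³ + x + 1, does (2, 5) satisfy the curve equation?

yes

y² = 5² ≡ 4; x³ + 1x + 1 = 11 ≡ 4 (mod 7). 4 = 4.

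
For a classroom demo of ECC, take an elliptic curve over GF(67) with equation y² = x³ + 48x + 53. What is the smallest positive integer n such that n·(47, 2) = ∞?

2P: tangent at (47, 2): λ = (3·47² + 48)/(2·2) ≡ 42/4. 4⁻¹ ≡ 17 (mod 67), so λ ≡ 42·17 ≡ 44.
  x = λ² - 47 - 47 = 1936 - 94 ≡ 33; y = λ·(47 - 33) - 2 ≡ 11. → (33, 11)
3P: (33, 11) + (47, 2). λ = (2 - 11)/(47 - 33) ≡ 58/14 mod 67. 14⁻¹ ≡ 24 (mod 67), so λ ≡ 52.
  x = λ² - 33 - 47 = 2704 - 80 ≡ 11; y = λ·(33 - 11) - 11 ≡ 61. → (11, 61)
4P: (11, 61) + (47, 2). λ = (2 - 61)/(47 - 11) ≡ 8/36 mod 67. 36⁻¹ ≡ 54 (mod 67), so λ ≡ 30.
  x = λ² - 11 - 47 = 900 - 58 ≡ 38; y = λ·(11 - 38) - 61 ≡ 0. → (38, 0)
5P: (38, 0) + (47, 2). λ = (2 - 0)/(47 - 38) ≡ 2/9 mod 67. 9⁻¹ ≡ 15 (mod 67) since 9·15 = 135 ≡ 1, so λ ≡ 30.
  x = λ² - 38 - 47 = 900 - 85 ≡ 11; y = λ·(38 - 11) - 0 ≡ 6. → (11, 6)
6P: (11, 6) + (47, 2). λ = (2 - 6)/(47 - 11) ≡ 63/36 mod 67. 36⁻¹ ≡ 54 (mod 67) since 36·54 = 1944 ≡ 1, so λ ≡ 52.
  x = λ² - 11 - 47 = 2704 - 58 ≡ 33; y = λ·(11 - 33) - 6 ≡ 56. → (33, 56)
7P: (33, 56) + (47, 2). λ = (2 - 56)/(47 - 33) ≡ 13/14 mod 67. 14⁻¹ ≡ 24 (mod 67) since 14·24 = 336 ≡ 1, so λ ≡ 44.
  x = λ² - 33 - 47 = 1936 - 80 ≡ 47; y = λ·(33 - 47) - 56 ≡ 65. → (47, 65)
8P: (47, 65) + (47, 2): same x and y₁ ≡ -y₂, so the sum is ∞.
8P = ∞, so the order is 8.

8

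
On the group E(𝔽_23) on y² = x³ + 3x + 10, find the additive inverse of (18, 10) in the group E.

(18, 13)

-(18, 10) = (18, -10 mod 23) = (18, 13).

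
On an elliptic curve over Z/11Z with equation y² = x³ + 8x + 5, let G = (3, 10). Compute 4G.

Repeated addition: build up to 4G.
2G: tangent at (3, 10): λ = (3·3² + 8)/(2·10) ≡ 2/9. 9⁻¹ ≡ 5 (mod 11) since 9·5 = 45 ≡ 1, so λ ≡ 2·5 ≡ 10.
  x = λ² - 3 - 3 = 100 - 6 ≡ 6; y = λ·(3 - 6) - 10 ≡ 4. → (6, 4)
3G: (6, 4) + (3, 10). λ = (10 - 4)/(3 - 6) ≡ 6/8 mod 11. 8⁻¹ ≡ 7 (mod 11) since 8·7 = 56 ≡ 1, so λ ≡ 9.
  x = λ² - 6 - 3 = 81 - 9 ≡ 6; y = λ·(6 - 6) - 4 ≡ 7. → (6, 7)
4G: (6, 7) + (3, 10). λ = (10 - 7)/(3 - 6) ≡ 3/8 mod 11. 8⁻¹ ≡ 7 (mod 11) since 8·7 = 56 ≡ 1, so λ ≡ 10.
  x = λ² - 6 - 3 = 100 - 9 ≡ 3; y = λ·(6 - 3) - 7 ≡ 1. → (3, 1)

(3, 1)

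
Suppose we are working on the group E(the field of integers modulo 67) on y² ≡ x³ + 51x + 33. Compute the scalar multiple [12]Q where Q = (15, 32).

Repeated addition: build up to 12Q.
2Q: tangent at (15, 32): λ = (3·15² + 51)/(2·32) ≡ 56/64. 64⁻¹ ≡ 22 (mod 67), so λ ≡ 56·22 ≡ 26.
  x = λ² - 15 - 15 = 676 - 30 ≡ 43; y = λ·(15 - 43) - 32 ≡ 44. → (43, 44)
3Q: (43, 44) + (15, 32). λ = (32 - 44)/(15 - 43) ≡ 55/39 mod 67. 39⁻¹ ≡ 55 (mod 67) since 39·55 = 2145 ≡ 1, so λ ≡ 10.
  x = λ² - 43 - 15 = 100 - 58 ≡ 42; y = λ·(43 - 42) - 44 ≡ 33. → (42, 33)
4Q: (42, 33) + (15, 32). λ = (32 - 33)/(15 - 42) ≡ 66/40 mod 67. 40⁻¹ ≡ 62 (mod 67), so λ ≡ 5.
  x = λ² - 42 - 15 = 25 - 57 ≡ 35; y = λ·(42 - 35) - 33 ≡ 2. → (35, 2)
5Q: (35, 2) + (15, 32). λ = (32 - 2)/(15 - 35) ≡ 30/47 mod 67. 47⁻¹ ≡ 10 (mod 67), so λ ≡ 32.
  x = λ² - 35 - 15 = 1024 - 50 ≡ 36; y = λ·(35 - 36) - 2 ≡ 33. → (36, 33)
6Q: (36, 33) + (15, 32). λ = (32 - 33)/(15 - 36) ≡ 66/46 mod 67. 46⁻¹ ≡ 51 (mod 67) since 46·51 = 2346 ≡ 1, so λ ≡ 16.
  x = λ² - 36 - 15 = 256 - 51 ≡ 4; y = λ·(36 - 4) - 33 ≡ 10. → (4, 10)
7Q: (4, 10) + (15, 32). λ = (32 - 10)/(15 - 4) ≡ 22/11 mod 67. 11⁻¹ ≡ 61 (mod 67), so λ ≡ 2.
  x = λ² - 4 - 15 = 4 - 19 ≡ 52; y = λ·(4 - 52) - 10 ≡ 28. → (52, 28)
8Q: (52, 28) + (15, 32). λ = (32 - 28)/(15 - 52) ≡ 4/30 mod 67. 30⁻¹ ≡ 38 (mod 67), so λ ≡ 18.
  x = λ² - 52 - 15 = 324 - 67 ≡ 56; y = λ·(52 - 56) - 28 ≡ 34. → (56, 34)
9Q: (56, 34) + (15, 32). λ = (32 - 34)/(15 - 56) ≡ 65/26 mod 67. 26⁻¹ ≡ 49 (mod 67), so λ ≡ 36.
  x = λ² - 56 - 15 = 1296 - 71 ≡ 19; y = λ·(56 - 19) - 34 ≡ 25. → (19, 25)
10Q: (19, 25) + (15, 32). λ = (32 - 25)/(15 - 19) ≡ 7/63 mod 67. 63⁻¹ ≡ 50 (mod 67), so λ ≡ 15.
  x = λ² - 19 - 15 = 225 - 34 ≡ 57; y = λ·(19 - 57) - 25 ≡ 8. → (57, 8)
11Q: (57, 8) + (15, 32). λ = (32 - 8)/(15 - 57) ≡ 24/25 mod 67. 25⁻¹ ≡ 59 (mod 67), so λ ≡ 9.
  x = λ² - 57 - 15 = 81 - 72 ≡ 9; y = λ·(57 - 9) - 8 ≡ 22. → (9, 22)
12Q: (9, 22) + (15, 32). λ = (32 - 22)/(15 - 9) ≡ 10/6 mod 67. 6⁻¹ ≡ 56 (mod 67), so λ ≡ 24.
  x = λ² - 9 - 15 = 576 - 24 ≡ 16; y = λ·(9 - 16) - 22 ≡ 11. → (16, 11)

(16, 11)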